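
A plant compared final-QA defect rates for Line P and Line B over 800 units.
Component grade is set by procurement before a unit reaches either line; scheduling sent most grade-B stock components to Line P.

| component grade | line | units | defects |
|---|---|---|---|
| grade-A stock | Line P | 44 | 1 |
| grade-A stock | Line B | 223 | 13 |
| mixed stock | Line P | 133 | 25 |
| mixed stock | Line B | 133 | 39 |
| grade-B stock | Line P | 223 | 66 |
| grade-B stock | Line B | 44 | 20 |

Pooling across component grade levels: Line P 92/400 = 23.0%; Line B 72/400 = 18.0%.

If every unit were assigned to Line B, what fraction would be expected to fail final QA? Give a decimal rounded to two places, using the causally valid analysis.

0.27

Here component grade is a common cause — it drives both which line a case falls under and the outcome. The crude comparison mixes populations; the stratum-specific rates are the causally relevant ones.
Standardising Line B to the population component grade mix: 0.334·13/223 + 0.333·39/133 + 0.334·20/44 = 0.269.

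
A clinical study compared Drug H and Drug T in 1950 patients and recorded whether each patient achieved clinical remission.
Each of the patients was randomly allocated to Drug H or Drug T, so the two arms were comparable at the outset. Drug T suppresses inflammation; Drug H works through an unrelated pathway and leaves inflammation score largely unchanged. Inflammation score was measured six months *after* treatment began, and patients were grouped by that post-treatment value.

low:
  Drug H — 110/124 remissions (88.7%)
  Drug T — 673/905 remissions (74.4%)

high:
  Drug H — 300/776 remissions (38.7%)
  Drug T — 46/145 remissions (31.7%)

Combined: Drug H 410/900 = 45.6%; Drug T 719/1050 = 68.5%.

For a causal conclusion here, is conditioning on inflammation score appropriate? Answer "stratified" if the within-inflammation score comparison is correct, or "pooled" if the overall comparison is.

The inflammation score-specific comparison favours Drug H throughout, but the pooled figures favour Drug T. The question is whether to condition on inflammation score.
Inflammation score lies on the pathway drug → inflammation score → outcome, so adjusting for it blocks the indirect effect. For the total causal effect of drug, use the unadjusted pooled rates.
Pooled: Drug H 45.6% vs Drug T 68.5%; Drug T is higher overall.

pooled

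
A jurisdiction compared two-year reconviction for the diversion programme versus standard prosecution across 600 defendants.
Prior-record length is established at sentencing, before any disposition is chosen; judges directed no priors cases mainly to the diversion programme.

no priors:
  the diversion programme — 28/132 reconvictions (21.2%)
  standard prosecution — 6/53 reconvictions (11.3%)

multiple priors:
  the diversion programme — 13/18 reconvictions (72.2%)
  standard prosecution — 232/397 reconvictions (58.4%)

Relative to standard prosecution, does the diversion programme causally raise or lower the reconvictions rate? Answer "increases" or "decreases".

increases

Prior-record length is set before the disposition has any effect — it is not caused by the disposition — and it independently drives the outcome. That makes it a confounder, so the causal comparison is within prior-record length levels.
Within each level — no priors: 21.2% vs 11.3%; multiple priors: 72.2% vs 58.4% — standard prosecution is lower every time.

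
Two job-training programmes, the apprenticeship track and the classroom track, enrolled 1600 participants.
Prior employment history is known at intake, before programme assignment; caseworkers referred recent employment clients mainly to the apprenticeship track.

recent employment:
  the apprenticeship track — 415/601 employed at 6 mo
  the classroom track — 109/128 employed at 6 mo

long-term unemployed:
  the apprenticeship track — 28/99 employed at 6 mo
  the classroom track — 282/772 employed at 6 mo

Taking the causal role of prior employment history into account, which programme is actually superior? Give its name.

The stratified and pooled comparisons disagree (the classroom track wins within each prior employment history; the apprenticeship track wins overall), so the answer turns on the causal role of prior employment history.
Nothing the programme does changes prior employment history; the imbalance is an allocation artefact. With prior employment history also predicting the outcome, the pooled figure is confounded, and the within-stratum comparison is the causal one.
Within each level — recent employment: 69.1% vs 85.2%; long-term unemployed: 28.3% vs 36.5% — the classroom track is higher every time.

the classroom track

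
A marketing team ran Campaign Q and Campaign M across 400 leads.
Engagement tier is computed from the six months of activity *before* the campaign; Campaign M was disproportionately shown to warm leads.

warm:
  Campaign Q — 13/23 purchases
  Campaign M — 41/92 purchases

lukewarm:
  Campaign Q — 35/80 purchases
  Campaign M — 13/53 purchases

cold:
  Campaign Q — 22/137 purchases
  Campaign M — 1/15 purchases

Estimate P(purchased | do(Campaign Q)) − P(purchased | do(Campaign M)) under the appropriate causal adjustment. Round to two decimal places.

+0.13

Since engagement tier is a pre-existing factor (not a product of the campaign) and it affects the outcome on its own, it is a confounder. The stratified rates, not the pooled rate, identify the causal effect.
Adjusting over the population distribution of engagement tier: 0.287·(0.565−0.446) + 0.333·(0.438−0.245) + 0.380·(0.161−0.067) = +0.134.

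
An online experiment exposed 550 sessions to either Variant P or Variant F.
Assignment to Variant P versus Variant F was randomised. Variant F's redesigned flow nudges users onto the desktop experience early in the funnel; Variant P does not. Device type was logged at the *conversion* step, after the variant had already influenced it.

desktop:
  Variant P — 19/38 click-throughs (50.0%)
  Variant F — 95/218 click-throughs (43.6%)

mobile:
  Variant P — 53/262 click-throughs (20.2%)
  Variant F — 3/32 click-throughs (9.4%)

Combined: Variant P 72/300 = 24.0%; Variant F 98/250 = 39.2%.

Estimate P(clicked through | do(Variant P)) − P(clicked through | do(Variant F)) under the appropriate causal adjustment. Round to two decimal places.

Device type is recorded after the variant and is itself shifted by it — it sits on the causal path from variant to outcome. Conditioning on a mediator would strip out part of the effect we want; the pooled comparison gives the total causal effect.
The causal difference is the pooled difference: 0.240 − 0.392 = -0.152.

-0.15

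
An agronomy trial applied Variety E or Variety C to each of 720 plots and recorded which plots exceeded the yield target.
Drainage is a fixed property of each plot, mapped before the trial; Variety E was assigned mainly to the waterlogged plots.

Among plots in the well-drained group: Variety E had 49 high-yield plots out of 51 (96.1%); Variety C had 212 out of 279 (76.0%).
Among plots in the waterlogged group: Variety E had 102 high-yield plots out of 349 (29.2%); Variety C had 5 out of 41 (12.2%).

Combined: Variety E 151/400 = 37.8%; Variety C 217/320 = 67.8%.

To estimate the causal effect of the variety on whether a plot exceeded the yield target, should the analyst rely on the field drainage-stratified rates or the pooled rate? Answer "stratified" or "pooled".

Variety E is higher inside every field drainage stratum but Variety C is higher in aggregate. Whether to stratify depends on how field drainage relates to the variety.
The imbalance in field drainage arose from how plots were allocated, not from anything the variety did; and field drainage independently affects the outcome. The pooled gap is confounded — condition on field drainage.
Within each level — well-drained: 96.1% vs 76.0%; waterlogged: 29.2% vs 12.2% — Variety E is higher every time.

stratified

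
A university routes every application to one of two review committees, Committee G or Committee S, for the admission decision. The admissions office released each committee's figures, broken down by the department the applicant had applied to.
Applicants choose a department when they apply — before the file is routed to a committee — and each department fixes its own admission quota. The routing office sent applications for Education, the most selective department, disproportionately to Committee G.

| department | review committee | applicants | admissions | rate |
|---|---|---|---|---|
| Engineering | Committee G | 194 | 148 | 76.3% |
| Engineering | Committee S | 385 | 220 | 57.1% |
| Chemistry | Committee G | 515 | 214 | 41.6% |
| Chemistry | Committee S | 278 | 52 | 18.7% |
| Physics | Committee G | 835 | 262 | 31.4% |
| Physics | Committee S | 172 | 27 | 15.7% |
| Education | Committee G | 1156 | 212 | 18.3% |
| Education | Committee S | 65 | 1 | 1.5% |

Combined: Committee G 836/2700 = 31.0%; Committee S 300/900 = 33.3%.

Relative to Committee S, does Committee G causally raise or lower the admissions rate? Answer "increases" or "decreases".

increases

Committee G is higher inside every department stratum but Committee S is higher in aggregate. Whether to stratify depends on how department relates to the review committee.
Nothing the review committee does changes department; the imbalance is an allocation artefact. With department also predicting the outcome, the pooled figure is confounded, and the within-stratum comparison is the causal one.
Within each level — Engineering: 76.3% vs 57.1%; Chemistry: 41.6% vs 18.7%; Physics: 31.4% vs 15.7%; Education: 18.3% vs 1.5% — Committee G is higher every time.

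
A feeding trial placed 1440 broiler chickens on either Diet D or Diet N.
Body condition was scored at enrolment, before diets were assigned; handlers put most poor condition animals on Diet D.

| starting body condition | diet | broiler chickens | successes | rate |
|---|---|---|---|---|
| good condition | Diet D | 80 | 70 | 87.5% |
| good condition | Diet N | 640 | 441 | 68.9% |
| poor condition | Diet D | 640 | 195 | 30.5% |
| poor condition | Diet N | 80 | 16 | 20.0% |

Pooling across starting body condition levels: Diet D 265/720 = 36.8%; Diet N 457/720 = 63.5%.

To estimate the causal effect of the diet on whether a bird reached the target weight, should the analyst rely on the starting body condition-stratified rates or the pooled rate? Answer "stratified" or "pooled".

stratified

Within every starting body condition level Diet D has the higher rate, yet pooled Diet N does — Simpson's reversal.
Starting body condition differs across diets for reasons unrelated to any effect of the diet itself, and it separately predicts the outcome — a classic confounder. We must compare within starting body condition levels.
Within each level — good condition: 87.5% vs 68.9%; poor condition: 30.5% vs 20.0% — Diet D is higher every time.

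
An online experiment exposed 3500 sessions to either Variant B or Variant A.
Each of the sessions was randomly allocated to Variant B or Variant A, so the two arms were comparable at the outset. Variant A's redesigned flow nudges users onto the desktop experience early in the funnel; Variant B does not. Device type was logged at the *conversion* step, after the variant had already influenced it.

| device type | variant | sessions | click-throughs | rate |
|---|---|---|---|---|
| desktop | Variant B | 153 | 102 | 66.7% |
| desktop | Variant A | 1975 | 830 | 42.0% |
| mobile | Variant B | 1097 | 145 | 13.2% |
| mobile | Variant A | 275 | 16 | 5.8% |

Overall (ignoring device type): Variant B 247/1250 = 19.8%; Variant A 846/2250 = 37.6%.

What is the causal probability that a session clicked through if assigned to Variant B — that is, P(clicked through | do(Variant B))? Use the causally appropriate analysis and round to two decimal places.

0.20

The device type-specific comparison favours Variant B throughout, but the pooled figures favour Variant A. The question is whether to condition on device type.
Stratifying would compare variants among sessions the variants themselves sorted into device type groups — a form of selection on an intermediate. The unconditioned pooled rates give the total causal effect.
So P(outcome | do(Variant B)) is just the pooled rate for Variant B: 247/1250 = 0.198.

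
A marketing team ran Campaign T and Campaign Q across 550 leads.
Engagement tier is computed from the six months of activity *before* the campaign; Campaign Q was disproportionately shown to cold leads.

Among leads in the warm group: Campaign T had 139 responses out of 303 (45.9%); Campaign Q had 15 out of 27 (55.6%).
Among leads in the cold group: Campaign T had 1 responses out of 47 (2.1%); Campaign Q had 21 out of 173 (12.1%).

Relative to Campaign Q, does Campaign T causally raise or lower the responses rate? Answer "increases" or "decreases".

decreases

Engagement tier is set before the campaign has any effect — it is not caused by the campaign — and it independently drives the outcome. That makes it a confounder, so the causal comparison is within engagement tier levels.
Within each level — warm: 45.9% vs 55.6%; cold: 2.1% vs 12.1% — Campaign Q is higher every time.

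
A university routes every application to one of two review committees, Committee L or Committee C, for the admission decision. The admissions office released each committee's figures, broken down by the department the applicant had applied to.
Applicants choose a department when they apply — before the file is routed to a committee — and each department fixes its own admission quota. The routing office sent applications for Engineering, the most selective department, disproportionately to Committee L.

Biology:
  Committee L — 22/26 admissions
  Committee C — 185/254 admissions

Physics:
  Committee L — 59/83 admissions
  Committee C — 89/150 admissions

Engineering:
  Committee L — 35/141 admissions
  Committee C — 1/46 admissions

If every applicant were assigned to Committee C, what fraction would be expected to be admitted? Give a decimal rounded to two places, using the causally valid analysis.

0.49

Here department is a common cause — it drives both which review committee a case falls under and the outcome. The crude comparison mixes populations; the stratum-specific rates are the causally relevant ones.
Standardising Committee C to the population department mix: 0.400·185/254 + 0.333·89/150 + 0.267·1/46 = 0.495.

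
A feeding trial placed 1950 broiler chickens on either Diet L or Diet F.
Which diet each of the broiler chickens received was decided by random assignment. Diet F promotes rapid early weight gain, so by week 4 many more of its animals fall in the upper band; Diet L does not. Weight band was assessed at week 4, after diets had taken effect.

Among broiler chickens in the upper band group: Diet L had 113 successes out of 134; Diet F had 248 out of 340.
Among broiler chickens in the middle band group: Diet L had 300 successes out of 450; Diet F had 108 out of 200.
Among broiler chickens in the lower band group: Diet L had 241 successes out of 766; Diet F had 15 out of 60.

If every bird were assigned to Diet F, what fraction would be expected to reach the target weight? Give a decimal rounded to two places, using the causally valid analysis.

The stratified and pooled comparisons disagree (Diet L wins within each week-4 weight band; Diet F wins overall), so the answer turns on the causal role of week-4 weight band.
Week-4 weight band is downstream of the diet. One should not condition on a consequence of treatment, so the overall rates are the right comparison.
So P(outcome | do(Diet F)) is just the pooled rate for Diet F: 371/600 = 0.618.

0.62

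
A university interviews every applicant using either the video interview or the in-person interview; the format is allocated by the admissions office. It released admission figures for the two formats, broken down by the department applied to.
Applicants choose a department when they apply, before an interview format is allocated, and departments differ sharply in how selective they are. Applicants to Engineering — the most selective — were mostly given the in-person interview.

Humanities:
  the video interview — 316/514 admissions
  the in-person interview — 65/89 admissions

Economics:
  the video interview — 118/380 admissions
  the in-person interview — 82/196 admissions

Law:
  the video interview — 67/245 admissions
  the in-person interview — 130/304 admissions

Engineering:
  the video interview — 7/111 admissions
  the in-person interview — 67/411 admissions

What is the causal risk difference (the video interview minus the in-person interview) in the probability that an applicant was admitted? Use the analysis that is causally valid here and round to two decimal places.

-0.12

Here department is a common cause — it drives both which interview format a case falls under and the outcome. The crude comparison mixes populations; the stratum-specific rates are the causally relevant ones.
Adjusting over the population distribution of department: 0.268·(0.615−0.730) + 0.256·(0.311−0.418) + 0.244·(0.273−0.428) + 0.232·(0.063−0.163) = -0.119.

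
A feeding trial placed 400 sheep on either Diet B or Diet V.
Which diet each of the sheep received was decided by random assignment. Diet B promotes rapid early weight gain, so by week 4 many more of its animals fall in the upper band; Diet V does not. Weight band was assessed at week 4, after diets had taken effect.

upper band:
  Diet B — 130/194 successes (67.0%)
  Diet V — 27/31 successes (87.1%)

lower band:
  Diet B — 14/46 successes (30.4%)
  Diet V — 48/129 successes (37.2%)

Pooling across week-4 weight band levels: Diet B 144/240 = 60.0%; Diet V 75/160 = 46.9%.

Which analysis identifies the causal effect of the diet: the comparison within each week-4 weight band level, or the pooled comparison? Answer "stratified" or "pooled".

Within every week-4 weight band level Diet V has the higher rate, yet pooled Diet B does — Simpson's reversal.
Stratifying would compare diets among sheep the diets themselves sorted into week-4 weight band groups — a form of selection on an intermediate. The unconditioned pooled rates give the total causal effect.
Pooled: Diet B 60.0% vs Diet V 46.9%; Diet B is higher overall.

pooled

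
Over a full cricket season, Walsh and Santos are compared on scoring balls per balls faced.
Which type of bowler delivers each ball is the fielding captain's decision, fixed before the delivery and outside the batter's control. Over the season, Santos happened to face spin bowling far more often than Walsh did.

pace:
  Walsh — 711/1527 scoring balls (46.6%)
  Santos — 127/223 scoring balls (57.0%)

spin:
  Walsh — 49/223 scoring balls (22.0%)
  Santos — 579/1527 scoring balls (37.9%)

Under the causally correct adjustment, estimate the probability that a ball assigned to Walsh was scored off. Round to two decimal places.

0.34

Here bowling type is a common cause — it drives both which player a case falls under and the outcome. The crude comparison mixes populations; the stratum-specific rates are the causally relevant ones.
Standardising Walsh to the population bowling type mix: 0.500·711/1527 + 0.500·49/223 = 0.343.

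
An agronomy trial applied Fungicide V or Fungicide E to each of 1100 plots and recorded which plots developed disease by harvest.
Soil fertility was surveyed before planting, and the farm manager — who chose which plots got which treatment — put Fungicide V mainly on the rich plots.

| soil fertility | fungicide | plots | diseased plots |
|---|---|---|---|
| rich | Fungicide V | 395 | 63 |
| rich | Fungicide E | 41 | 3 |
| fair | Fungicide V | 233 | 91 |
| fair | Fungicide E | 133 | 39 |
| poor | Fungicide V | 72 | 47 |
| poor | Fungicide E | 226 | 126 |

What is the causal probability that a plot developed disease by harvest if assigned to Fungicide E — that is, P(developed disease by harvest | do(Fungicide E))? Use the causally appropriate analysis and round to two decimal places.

0.28

Since soil fertility is a pre-existing factor (not a product of the fungicide) and it affects the outcome on its own, it is a confounder. The stratified rates, not the pooled rate, identify the causal effect.
Standardising Fungicide E to the population soil fertility mix: 0.396·3/41 + 0.333·39/133 + 0.271·126/226 = 0.278.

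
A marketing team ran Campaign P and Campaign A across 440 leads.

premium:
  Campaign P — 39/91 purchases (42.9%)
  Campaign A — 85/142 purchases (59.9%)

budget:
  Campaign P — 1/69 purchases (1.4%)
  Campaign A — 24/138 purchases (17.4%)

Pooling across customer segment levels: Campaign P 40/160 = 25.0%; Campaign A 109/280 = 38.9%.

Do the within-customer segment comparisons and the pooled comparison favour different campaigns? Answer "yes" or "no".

no

Within each customer segment level (premium 42.9% vs 59.9%; budget 1.4% vs 17.4%), Campaign A has the higher rate every time. Pooled: 25.0% vs 38.9% — Campaign A has the higher rate overall. They agree.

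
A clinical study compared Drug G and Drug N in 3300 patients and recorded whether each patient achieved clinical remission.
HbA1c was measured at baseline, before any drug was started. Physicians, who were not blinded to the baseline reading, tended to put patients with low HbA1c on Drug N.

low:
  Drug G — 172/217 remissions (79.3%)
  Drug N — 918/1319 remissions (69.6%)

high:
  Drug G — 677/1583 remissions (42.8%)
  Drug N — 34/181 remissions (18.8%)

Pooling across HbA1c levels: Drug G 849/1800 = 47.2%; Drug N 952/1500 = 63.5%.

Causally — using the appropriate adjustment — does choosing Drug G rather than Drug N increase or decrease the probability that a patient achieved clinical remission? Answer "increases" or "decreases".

The stratified and pooled comparisons disagree (Drug G wins within each HbA1c; Drug N wins overall), so the answer turns on the causal role of HbA1c.
HbA1c differs across drugs for reasons unrelated to any effect of the drug itself, and it separately predicts the outcome — a classic confounder. We must compare within HbA1c levels.
Within each level — low: 79.3% vs 69.6%; high: 42.8% vs 18.8% — Drug G is higher every time.

increases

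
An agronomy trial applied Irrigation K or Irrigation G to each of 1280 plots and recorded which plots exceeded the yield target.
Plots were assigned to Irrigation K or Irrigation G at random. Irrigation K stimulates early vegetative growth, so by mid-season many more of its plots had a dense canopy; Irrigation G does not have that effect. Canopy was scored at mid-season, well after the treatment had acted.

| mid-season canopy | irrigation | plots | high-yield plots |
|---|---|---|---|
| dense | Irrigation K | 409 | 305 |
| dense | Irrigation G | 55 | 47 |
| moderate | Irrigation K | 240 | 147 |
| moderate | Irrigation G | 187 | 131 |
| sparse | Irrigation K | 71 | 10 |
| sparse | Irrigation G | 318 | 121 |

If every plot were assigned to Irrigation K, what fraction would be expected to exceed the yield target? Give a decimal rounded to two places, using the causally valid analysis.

Irrigation G is higher inside every mid-season canopy stratum but Irrigation K is higher in aggregate. Whether to stratify depends on how mid-season canopy relates to the irrigation.
Because the irrigation influences mid-season canopy, mid-season canopy is a post-treatment mediator, not a confounder. Stratifying on it would bias the estimate; the causal effect is the crude pooled difference.
So P(outcome | do(Irrigation K)) is just the pooled rate for Irrigation K: 462/720 = 0.642.

0.64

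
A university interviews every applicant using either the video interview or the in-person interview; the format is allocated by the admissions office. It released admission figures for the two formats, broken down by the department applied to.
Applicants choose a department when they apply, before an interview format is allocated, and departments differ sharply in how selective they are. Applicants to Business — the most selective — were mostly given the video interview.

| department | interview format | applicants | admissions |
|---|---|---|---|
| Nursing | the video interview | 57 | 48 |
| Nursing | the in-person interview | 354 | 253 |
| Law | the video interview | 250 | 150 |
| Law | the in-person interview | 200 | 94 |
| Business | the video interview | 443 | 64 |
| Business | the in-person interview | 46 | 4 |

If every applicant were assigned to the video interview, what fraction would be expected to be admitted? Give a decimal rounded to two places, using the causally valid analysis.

0.51

Within every department level the video interview has the higher rate, yet pooled the in-person interview does — Simpson's reversal.
Since department is a pre-existing factor (not a product of the interview format) and it affects the outcome on its own, it is a confounder. The stratified rates, not the pooled rate, identify the causal effect.
Standardising the video interview to the population department mix: 0.304·48/57 + 0.333·150/250 + 0.362·64/443 = 0.509.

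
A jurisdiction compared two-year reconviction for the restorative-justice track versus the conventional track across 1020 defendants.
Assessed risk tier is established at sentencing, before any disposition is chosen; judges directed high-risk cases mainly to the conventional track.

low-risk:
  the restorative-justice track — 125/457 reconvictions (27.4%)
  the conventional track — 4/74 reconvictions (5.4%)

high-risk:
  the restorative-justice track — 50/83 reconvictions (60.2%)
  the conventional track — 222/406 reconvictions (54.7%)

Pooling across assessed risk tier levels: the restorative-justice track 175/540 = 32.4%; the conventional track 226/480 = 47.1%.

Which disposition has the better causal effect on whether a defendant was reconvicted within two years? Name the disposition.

Here assessed risk tier is a common cause — it drives both which disposition a case falls under and the outcome. The crude comparison mixes populations; the stratum-specific rates are the causally relevant ones.
Within each level — low-risk: 27.4% vs 5.4%; high-risk: 60.2% vs 54.7% — the conventional track is lower every time.

the conventional track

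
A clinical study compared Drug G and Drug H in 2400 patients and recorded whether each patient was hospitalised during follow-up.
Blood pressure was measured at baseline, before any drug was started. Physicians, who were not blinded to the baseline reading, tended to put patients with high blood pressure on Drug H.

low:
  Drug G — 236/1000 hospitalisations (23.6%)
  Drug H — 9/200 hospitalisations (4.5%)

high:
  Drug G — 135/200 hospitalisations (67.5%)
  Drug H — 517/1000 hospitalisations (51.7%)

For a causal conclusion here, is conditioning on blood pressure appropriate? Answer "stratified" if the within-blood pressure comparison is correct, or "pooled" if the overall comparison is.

stratified

Within every blood pressure level Drug H has the lower rate, yet pooled Drug G does — Simpson's reversal.
The imbalance in blood pressure arose from how patients were allocated, not from anything the drug did; and blood pressure independently affects the outcome. The pooled gap is confounded — condition on blood pressure.
Within each level — low: 23.6% vs 4.5%; high: 67.5% vs 51.7% — Drug H is lower every time.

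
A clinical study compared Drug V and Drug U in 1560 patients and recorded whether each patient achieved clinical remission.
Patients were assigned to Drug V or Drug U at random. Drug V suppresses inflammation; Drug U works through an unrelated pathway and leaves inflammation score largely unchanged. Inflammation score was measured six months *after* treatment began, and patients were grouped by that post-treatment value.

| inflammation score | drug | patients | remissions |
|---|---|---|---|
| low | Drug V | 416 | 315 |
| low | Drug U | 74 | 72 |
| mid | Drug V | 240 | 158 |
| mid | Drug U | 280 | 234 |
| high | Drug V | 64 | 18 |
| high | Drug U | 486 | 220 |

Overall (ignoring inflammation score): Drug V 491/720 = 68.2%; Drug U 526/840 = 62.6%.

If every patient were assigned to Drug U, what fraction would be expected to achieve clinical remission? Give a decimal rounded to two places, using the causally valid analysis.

0.63

The inflammation score-specific comparison favours Drug U throughout, but the pooled figures favour Drug V. The question is whether to condition on inflammation score.
Stratifying would compare drugs among patients the drugs themselves sorted into inflammation score groups — a form of selection on an intermediate. The unconditioned pooled rates give the total causal effect.
So P(outcome | do(Drug U)) is just the pooled rate for Drug U: 526/840 = 0.626.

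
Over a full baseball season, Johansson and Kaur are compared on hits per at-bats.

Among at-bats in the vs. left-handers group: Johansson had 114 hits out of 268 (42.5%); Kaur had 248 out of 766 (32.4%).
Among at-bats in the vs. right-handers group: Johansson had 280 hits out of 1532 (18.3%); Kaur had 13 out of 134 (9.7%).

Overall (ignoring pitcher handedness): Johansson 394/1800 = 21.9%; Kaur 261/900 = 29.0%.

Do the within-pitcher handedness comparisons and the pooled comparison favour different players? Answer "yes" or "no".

Within each pitcher handedness level (vs. left-handers 42.5% vs 32.4%; vs. right-handers 18.3% vs 9.7%), Johansson has the higher rate every time. Pooled: 21.9% vs 29.0% — Kaur has the higher rate overall. The two comparisons disagree.

yes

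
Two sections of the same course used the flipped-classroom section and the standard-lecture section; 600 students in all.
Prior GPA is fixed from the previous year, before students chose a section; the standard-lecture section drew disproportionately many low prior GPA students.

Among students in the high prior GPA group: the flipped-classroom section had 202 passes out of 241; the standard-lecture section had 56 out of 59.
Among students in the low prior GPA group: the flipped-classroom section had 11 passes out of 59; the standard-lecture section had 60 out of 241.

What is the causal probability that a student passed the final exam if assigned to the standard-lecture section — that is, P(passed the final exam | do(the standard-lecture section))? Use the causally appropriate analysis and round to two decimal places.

The prior GPA band-specific comparison favours the standard-lecture section throughout, but the pooled figures favour the flipped-classroom section. The question is whether to condition on prior GPA band.
The imbalance in prior GPA band arose from how students were allocated, not from anything the teaching method did; and prior GPA band independently affects the outcome. The pooled gap is confounded — condition on prior GPA band.
Standardising the standard-lecture section to the population prior GPA band mix: 0.500·56/59 + 0.500·60/241 = 0.599.

0.60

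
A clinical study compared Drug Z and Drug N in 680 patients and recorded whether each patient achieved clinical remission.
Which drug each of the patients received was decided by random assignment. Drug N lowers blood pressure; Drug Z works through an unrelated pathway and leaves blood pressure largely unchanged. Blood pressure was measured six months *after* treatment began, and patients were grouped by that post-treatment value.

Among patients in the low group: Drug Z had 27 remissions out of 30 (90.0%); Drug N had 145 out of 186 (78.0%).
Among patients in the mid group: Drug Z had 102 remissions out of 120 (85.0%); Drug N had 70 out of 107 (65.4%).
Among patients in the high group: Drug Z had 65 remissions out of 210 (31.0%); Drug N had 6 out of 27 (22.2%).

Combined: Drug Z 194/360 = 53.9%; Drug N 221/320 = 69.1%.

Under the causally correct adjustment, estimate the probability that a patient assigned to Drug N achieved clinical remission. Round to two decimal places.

0.69

Drug Z is higher inside every blood pressure stratum but Drug N is higher in aggregate. Whether to stratify depends on how blood pressure relates to the drug.
Stratifying would compare drugs among patients the drugs themselves sorted into blood pressure groups — a form of selection on an intermediate. The unconditioned pooled rates give the total causal effect.
So P(outcome | do(Drug N)) is just the pooled rate for Drug N: 221/320 = 0.691.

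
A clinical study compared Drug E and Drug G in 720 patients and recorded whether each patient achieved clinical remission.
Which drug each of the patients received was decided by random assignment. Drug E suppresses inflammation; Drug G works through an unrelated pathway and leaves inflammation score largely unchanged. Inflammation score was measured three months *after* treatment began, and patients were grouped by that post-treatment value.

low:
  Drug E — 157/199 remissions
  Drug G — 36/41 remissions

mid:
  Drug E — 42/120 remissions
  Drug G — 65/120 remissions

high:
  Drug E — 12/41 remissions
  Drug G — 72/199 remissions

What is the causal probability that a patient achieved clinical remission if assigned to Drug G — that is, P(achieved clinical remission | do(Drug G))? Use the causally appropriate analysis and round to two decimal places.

Inflammation score is downstream of the drug. One should not condition on a consequence of treatment, so the overall rates are the right comparison.
So P(outcome | do(Drug G)) is just the pooled rate for Drug G: 173/360 = 0.481.

0.48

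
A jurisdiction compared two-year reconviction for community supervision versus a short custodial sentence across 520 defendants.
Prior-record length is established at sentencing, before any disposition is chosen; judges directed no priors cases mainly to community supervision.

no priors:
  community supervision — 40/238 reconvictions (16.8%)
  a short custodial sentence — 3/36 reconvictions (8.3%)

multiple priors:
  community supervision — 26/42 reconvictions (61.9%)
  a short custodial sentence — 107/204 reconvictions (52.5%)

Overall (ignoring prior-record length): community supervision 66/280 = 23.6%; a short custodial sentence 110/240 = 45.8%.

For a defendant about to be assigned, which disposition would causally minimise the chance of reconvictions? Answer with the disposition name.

a short custodial sentence is lower inside every prior-record length stratum but community supervision is lower in aggregate. Whether to stratify depends on how prior-record length relates to the disposition.
Nothing the disposition does changes prior-record length; the imbalance is an allocation artefact. With prior-record length also predicting the outcome, the pooled figure is confounded, and the within-stratum comparison is the causal one.
Within each level — no priors: 16.8% vs 8.3%; multiple priors: 61.9% vs 52.5% — a short custodial sentence is lower every time.

a short custodial sentence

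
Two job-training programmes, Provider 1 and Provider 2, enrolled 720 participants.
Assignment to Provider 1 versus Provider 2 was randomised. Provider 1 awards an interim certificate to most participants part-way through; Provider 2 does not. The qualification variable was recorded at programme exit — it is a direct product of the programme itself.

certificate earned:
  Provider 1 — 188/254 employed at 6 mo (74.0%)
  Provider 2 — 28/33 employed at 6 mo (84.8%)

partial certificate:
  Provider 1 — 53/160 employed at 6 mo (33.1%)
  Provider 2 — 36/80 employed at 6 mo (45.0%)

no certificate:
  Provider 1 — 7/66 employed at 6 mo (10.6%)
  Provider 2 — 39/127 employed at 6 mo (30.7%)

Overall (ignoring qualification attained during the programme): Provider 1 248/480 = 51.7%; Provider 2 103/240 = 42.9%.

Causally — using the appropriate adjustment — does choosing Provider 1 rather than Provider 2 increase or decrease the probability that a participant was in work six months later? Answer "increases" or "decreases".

Provider 2 is higher inside every qualification attained during the programme stratum but Provider 1 is higher in aggregate. Whether to stratify depends on how qualification attained during the programme relates to the programme.
Stratifying would compare programmes among participants the programmes themselves sorted into qualification attained during the programme groups — a form of selection on an intermediate. The unconditioned pooled rates give the total causal effect.
Pooled: Provider 1 51.7% vs Provider 2 42.9%; Provider 1 is higher overall.

increases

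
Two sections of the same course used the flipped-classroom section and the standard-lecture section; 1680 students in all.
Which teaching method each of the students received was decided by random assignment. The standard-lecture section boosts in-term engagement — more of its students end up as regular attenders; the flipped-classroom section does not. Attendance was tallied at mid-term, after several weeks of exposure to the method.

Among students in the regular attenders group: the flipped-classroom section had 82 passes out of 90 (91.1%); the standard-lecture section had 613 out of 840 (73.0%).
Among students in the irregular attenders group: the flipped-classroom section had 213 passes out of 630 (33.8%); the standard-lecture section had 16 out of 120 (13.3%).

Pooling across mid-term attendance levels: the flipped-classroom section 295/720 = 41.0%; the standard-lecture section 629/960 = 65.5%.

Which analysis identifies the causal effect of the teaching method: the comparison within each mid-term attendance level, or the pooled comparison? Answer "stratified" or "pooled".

Stratifying would compare teaching methods among students the teaching methods themselves sorted into mid-term attendance groups — a form of selection on an intermediate. The unconditioned pooled rates give the total causal effect.
Pooled: the flipped-classroom section 41.0% vs the standard-lecture section 65.5%; the standard-lecture section is higher overall.

pooled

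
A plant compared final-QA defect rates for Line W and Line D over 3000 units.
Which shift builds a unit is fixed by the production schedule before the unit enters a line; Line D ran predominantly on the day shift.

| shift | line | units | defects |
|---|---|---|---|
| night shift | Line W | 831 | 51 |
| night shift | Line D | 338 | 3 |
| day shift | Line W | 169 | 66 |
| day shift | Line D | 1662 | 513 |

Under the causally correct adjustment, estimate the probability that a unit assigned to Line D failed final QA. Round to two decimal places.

Shift differs across lines for reasons unrelated to any effect of the line itself, and it separately predicts the outcome — a classic confounder. We must compare within shift levels.
Standardising Line D to the population shift mix: 0.390·3/338 + 0.610·513/1662 = 0.192.

0.19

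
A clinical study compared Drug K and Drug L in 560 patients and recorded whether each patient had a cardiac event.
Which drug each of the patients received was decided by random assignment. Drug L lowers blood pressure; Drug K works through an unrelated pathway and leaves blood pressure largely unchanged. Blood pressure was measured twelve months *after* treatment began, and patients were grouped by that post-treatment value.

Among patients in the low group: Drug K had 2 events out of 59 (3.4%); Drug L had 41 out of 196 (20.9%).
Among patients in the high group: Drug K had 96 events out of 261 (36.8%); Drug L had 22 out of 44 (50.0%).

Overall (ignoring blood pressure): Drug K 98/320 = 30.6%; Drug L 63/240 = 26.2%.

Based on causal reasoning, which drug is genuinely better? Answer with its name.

The blood pressure-specific comparison favours Drug K throughout, but the pooled figures favour Drug L. The question is whether to condition on blood pressure.
Stratifying would compare drugs among patients the drugs themselves sorted into blood pressure groups — a form of selection on an intermediate. The unconditioned pooled rates give the total causal effect.
Pooled: Drug K 30.6% vs Drug L 26.2%; Drug L is lower overall.

Drug L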